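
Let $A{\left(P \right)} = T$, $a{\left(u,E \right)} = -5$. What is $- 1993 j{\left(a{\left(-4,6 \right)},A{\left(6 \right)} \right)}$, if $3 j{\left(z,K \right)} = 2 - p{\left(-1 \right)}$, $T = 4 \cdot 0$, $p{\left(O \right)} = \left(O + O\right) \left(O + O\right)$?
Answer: $\frac{3986}{3} \approx 1328.7$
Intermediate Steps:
$p{\left(O \right)} = 4 O^{2}$ ($p{\left(O \right)} = 2 O 2 O = 4 O^{2}$)
$T = 0$
$A{\left(P \right)} = 0$
$j{\left(z,K \right)} = - \frac{2}{3}$ ($j{\left(z,K \right)} = \frac{2 - 4 \left(-1\right)^{2}}{3} = \frac{2 - 4 \cdot 1}{3} = \frac{2 - 4}{3} = \frac{1}{3} \left(-2\right) = - \frac{2}{3}$)
$- 1993 j{\left(a{\left(-4,6 \right)},A{\left(6 \right)} \right)} = \left(-1993\right) \left(- \frac{2}{3}\right) = \frac{3986}{3}$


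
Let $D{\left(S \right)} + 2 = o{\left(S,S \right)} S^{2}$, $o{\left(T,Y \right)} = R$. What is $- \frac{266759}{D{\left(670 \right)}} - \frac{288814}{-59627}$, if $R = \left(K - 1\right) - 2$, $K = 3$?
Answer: $\frac{15906616521}{119254} \approx 1.3338 \cdot 10^{5}$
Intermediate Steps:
$R = 0$ ($R = \left(3 - 1\right) - 2 = 2 - 2 = 0$)
$o{\left(T,Y \right)} = 0$
$D{\left(S \right)} = -2$ ($D{\left(S \right)} = -2 + 0 S^{2} = -2 + 0 = -2$)
$- \frac{266759}{D{\left(670 \right)}} - \frac{288814}{-59627} = - \frac{266759}{-2} - \frac{288814}{-59627} = \left(-266759\right) \left(- \frac{1}{2}\right) - - \frac{288814}{59627} = \frac{266759}{2} + \frac{288814}{59627} = \frac{15906616521}{119254}$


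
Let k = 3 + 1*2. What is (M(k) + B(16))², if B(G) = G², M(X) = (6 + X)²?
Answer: 142129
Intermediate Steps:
k = 5 (k = 3 + 2 = 5)
(M(k) + B(16))² = ((6 + 5)² + 16²)² = (11² + 256)² = (121 + 256)² = 377² = 142129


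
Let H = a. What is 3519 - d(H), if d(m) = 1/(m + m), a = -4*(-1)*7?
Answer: 197063/56 ≈ 3519.0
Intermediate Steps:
a = 28 (a = -(-4)*7 = -1*(-28) = 28)
H = 28
d(m) = 1/(2*m)
3519 - d(H) = 3519 - 1/(2*28) = 3519 - 1*1/56 = 3519 - 1/56 = 197063/56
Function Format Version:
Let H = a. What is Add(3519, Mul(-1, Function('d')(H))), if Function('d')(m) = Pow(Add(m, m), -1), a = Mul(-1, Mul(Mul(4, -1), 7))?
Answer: Rational(197063, 56) ≈ 3519.0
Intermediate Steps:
a = 28 (a = Mul(-1, Mul(-4, 7)) = Mul(-1, -28) = 28)
H = 28
Function('d')(m) = Mul(Rational(1, 2), Pow(m, -1)) (Function('d')(m) = Pow(Mul(2, m), -1) = Mul(Rational(1, 2), Pow(m, -1)))
Add(3519, Mul(-1, Function('d')(H))) = Add(3519, Mul(-1, Mul(Rational(1, 2), Pow(28, -1)))) = Add(3519, Mul(-1, Mul(Rational(1, 2), Rational(1, 28)))) = Add(3519, Mul(-1, Rational(1, 56))) = Add(3519, Rational(-1, 56)) = Rational(197063, 56)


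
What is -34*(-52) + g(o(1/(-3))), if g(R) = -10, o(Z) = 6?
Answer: 1758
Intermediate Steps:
-34*(-52) + g(o(1/(-3))) = -34*(-52) - 10 = 1768 - 10 = 1758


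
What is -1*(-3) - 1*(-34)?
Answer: 37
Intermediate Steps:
-1*(-3) - 1*(-34) = 3 + 34 = 37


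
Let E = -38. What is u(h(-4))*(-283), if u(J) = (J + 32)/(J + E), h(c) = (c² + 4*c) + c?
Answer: 566/3 ≈ 188.67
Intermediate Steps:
h(c) = c² + 5*c
u(J) = (32 + J)/(-38 + J) (u(J) = (J + 32)/(J - 38) = (32 + J)/(-38 + J))
u(h(-4))*(-283) = ((32 - 4*(5 - 4))/(-38 - 4*(5 - 4)))*(-283) = ((32 - 4*1)/(-38 - 4*1))*(-283) = ((32 - 4)/(-38 - 4))*(-283) = (28/(-42))*(-283) = -1/42*28*(-283) = -⅔*(-283) = 566/3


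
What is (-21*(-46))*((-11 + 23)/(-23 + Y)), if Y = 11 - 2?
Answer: -828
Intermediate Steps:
Y = 9
(-21*(-46))*((-11 + 23)/(-23 + Y)) = (-21*(-46))*((-11 + 23)/(-23 + 9)) = 966*(12/(-14)) = 966*(12*(-1/14)) = 966*(-6/7) = -828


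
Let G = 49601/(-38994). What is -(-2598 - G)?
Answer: 101256811/38994 ≈ 2596.7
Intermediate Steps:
G = -49601/38994 (G = 49601*(-1/38994) = -49601/38994 ≈ -1.2720)
-(-2598 - G) = -(-2598 - 1*(-49601/38994)) = -(-2598 + 49601/38994) = -1*(-101256811/38994) = 101256811/38994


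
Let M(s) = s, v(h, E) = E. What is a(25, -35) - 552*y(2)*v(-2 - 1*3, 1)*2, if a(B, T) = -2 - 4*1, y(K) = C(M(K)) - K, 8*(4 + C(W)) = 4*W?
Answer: 5514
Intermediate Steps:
C(W) = -4 + W/2 (C(W) = -4 + (4*W)/8 = -4 + W/2)
y(K) = -4 - K/2 (y(K) = (-4 + K/2) - K = -4 - K/2)
a(B, T) = -6 (a(B, T) = -2 - 4 = -6)
a(25, -35) - 552*y(2)*v(-2 - 1*3, 1)*2 = -6 - 552*(-4 - ½*2)*1*2 = -6 - 552*(-4 - 1)*1*2 = -6 - 552*(-5*1)*2 = -6 - (-2760)*2 = -6 - 552*(-10) = -6 + 5520 = 5514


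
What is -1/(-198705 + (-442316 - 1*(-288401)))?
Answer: 1/352620 ≈ 2.8359e-6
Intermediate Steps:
-1/(-198705 + (-442316 - 1*(-288401))) = -1/(-198705 + (-442316 + 288401)) = -1/(-198705 - 153915) = -1/(-352620) = -1*(-1/352620) = 1/352620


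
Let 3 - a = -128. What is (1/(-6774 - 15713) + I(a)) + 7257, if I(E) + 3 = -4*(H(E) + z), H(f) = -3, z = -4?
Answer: 163750333/22487 ≈ 7282.0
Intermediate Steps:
a = 131 (a = 3 - 1*(-128) = 3 + 128 = 131)
I(E) = 25 (I(E) = -3 - 4*(-3 - 4) = -3 - 4*(-7) = -3 + 28 = 25)
(1/(-6774 - 15713) + I(a)) + 7257 = (1/(-6774 - 15713) + 25) + 7257 = (1/(-22487) + 25) + 7257 = (-1/22487 + 25) + 7257 = 562174/22487 + 7257 = 163750333/22487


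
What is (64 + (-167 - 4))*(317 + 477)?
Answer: -84958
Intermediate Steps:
(64 + (-167 - 4))*(317 + 477) = (64 - 171)*794 = -107*794 = -84958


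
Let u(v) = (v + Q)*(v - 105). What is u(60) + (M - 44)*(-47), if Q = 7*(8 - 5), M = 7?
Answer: -1906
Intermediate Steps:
Q = 21 (Q = 7*3 = 21)
u(v) = (-105 + v)*(21 + v) (u(v) = (v + 21)*(v - 105) = (21 + v)*(-105 + v) = (-105 + v)*(21 + v))
u(60) + (M - 44)*(-47) = (-2205 + 60**2 - 84*60) + (7 - 44)*(-47) = (-2205 + 3600 - 5040) - 37*(-47) = -3645 + 1739 = -1906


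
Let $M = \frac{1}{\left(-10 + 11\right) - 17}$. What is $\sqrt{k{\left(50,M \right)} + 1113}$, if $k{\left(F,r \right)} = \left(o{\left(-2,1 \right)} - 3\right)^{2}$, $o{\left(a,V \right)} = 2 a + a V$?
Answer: $\sqrt{1194} \approx 34.554$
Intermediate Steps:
$o{\left(a,V \right)} = 2 a + V a$
$M = - \frac{1}{16}$ ($M = \frac{1}{1 - 17} = \frac{1}{-16} = - \frac{1}{16} \approx -0.0625$)
$k{\left(F,r \right)} = 81$ ($k{\left(F,r \right)} = \left(- 2 \left(2 + 1\right) - 3\right)^{2} = \left(\left(-2\right) 3 - 3\right)^{2} = \left(-6 - 3\right)^{2} = \left(-9\right)^{2} = 81$)
$\sqrt{k{\left(50,M \right)} + 1113} = \sqrt{81 + 1113} = \sqrt{1194}$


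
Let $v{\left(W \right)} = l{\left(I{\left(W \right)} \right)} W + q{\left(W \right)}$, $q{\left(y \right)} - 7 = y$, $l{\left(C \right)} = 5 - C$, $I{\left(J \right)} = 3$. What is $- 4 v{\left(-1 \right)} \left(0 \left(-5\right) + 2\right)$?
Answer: $-32$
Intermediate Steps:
$q{\left(y \right)} = 7 + y$
$v{\left(W \right)} = 7 + 3 W$ ($v{\left(W \right)} = \left(5 - 3\right) W + \left(7 + W\right) = 2 W + \left(7 + W\right) = 7 + 3 W$)
$- 4 v{\left(-1 \right)} \left(0 \left(-5\right) + 2\right) = - 4 \left(7 + 3 \left(-1\right)\right) \left(0 \left(-5\right) + 2\right) = - 4 \left(7 - 3\right) \left(0 + 2\right) = \left(-4\right) 4 \cdot 2 = \left(-16\right) 2 = -32$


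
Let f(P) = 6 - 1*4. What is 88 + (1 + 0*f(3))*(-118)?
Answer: -30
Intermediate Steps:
f(P) = 2 (f(P) = 6 - 4 = 2)
88 + (1 + 0*f(3))*(-118) = 88 + (1 + 0*2)*(-118) = 88 + (1 + 0)*(-118) = 88 + 1*(-118) = 88 - 118 = -30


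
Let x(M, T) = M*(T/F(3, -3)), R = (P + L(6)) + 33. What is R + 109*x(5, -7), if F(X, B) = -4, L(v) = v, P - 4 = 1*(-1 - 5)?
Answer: 3963/4 ≈ 990.75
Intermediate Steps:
P = -2 (P = 4 + 1*(-1 - 5) = 4 + 1*(-6) = 4 - 6 = -2)
R = 37 (R = (-2 + 6) + 33 = 4 + 33 = 37)
x(M, T) = -M*T/4 (x(M, T) = M*(T/(-4)) = M*(T*(-¼)) = M*(-T/4) = -M*T/4)
R + 109*x(5, -7) = 37 + 109*(-¼*5*(-7)) = 37 + 109*(35/4) = 37 + 3815/4 = 3963/4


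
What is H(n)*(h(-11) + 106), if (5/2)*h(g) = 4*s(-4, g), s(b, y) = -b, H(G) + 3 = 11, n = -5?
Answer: 4496/5 ≈ 899.20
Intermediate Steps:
H(G) = 8 (H(G) = -3 + 11 = 8)
h(g) = 32/5 (h(g) = 2*(4*(-1*(-4)))/5 = 2*(4*4)/5 = (2/5)*16 = 32/5)
H(n)*(h(-11) + 106) = 8*(32/5 + 106) = 8*(562/5) = 4496/5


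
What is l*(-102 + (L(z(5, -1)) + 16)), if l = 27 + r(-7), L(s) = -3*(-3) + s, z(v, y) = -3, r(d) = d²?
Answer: -6080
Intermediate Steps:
L(s) = 9 + s
l = 76 (l = 27 + (-7)² = 27 + 49 = 76)
l*(-102 + (L(z(5, -1)) + 16)) = 76*(-102 + ((9 - 3) + 16)) = 76*(-102 + (6 + 16)) = 76*(-102 + 22) = 76*(-80) = -6080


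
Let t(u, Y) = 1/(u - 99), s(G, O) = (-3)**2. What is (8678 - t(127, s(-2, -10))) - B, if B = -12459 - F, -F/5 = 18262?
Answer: -1964845/28 ≈ -70173.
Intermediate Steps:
F = -91310 (F = -5*18262 = -91310)
s(G, O) = 9
t(u, Y) = 1/(-99 + u)
B = 78851 (B = -12459 - 1*(-91310) = -12459 + 91310 = 78851)
(8678 - t(127, s(-2, -10))) - B = (8678 - 1/(-99 + 127)) - 1*78851 = (8678 - 1/28) - 78851 = 242983/28 - 78851 = -1964845/28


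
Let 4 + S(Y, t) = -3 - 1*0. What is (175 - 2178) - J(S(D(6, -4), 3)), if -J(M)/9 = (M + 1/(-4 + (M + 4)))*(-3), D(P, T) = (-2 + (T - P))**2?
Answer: -12671/7 ≈ -1810.1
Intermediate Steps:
D(P, T) = (-2 + T - P)**2
S(Y, t) = -7 (S(Y, t) = -4 + (-3 - 1*0) = -4 + (-3 + 0) = -4 - 3 = -7)
J(M) = 27*M + 27/M (J(M) = -9*(M + 1/(-4 + (M + 4)))*(-3) = -9*(M + 1/(-4 + (4 + M)))*(-3) = -9*(M + 1/M)*(-3) = -9*(-3*M - 3/M) = 27*M + 27/M)
(175 - 2178) - J(S(D(6, -4), 3)) = (175 - 2178) - (27*(-7) + 27/(-7)) = -2003 - (-189 + 27*(-1/7)) = -2003 - (-189 - 27/7) = -2003 - 1*(-1350/7) = -2003 + 1350/7 = -12671/7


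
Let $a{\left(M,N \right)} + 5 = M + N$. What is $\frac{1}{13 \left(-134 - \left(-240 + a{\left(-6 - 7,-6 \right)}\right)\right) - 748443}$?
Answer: $- \frac{1}{746753} \approx -1.3391 \cdot 10^{-6}$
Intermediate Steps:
$a{\left(M,N \right)} = -5 + M + N$ ($a{\left(M,N \right)} = -5 + \left(M + N\right) = -5 + M + N$)
$\frac{1}{13 \left(-134 - \left(-240 + a{\left(-6 - 7,-6 \right)}\right)\right) - 748443} = \frac{1}{13 \left(-134 + \left(240 - \left(-5 - 13 - 6\right)\right)\right) - 748443} = \frac{1}{13 \left(-134 + \left(240 - -24\right)\right) - 748443} = \frac{1}{13 \left(-134 + \left(240 + 24\right)\right) - 748443} = \frac{1}{13 \left(-134 + 264\right) - 748443} = \frac{1}{13 \cdot 130 - 748443} = \frac{1}{1690 - 748443} = \frac{1}{-746753} = - \frac{1}{746753}$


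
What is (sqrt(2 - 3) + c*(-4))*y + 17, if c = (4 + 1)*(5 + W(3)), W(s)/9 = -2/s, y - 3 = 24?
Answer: 557 + 27*I ≈ 557.0 + 27.0*I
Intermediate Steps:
y = 27 (y = 3 + 24 = 27)
W(s) = -18/s (W(s) = 9*(-2/s) = -18/s)
c = -5 (c = (4 + 1)*(5 - 18/3) = 5*(5 - 18*1/3) = 5*(5 - 6) = 5*(-1) = -5)
(sqrt(2 - 3) + c*(-4))*y + 17 = (sqrt(2 - 3) - 5*(-4))*27 + 17 = (sqrt(-1) + 20)*27 + 17 = (I + 20)*27 + 17 = (20 + I)*27 + 17 = (540 + 27*I) + 17 = 557 + 27*I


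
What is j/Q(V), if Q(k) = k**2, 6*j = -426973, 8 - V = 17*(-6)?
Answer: -426973/72600 ≈ -5.8812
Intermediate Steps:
V = 110 (V = 8 - 17*(-6) = 8 - 1*(-102) = 8 + 102 = 110)
j = -426973/6 (j = (1/6)*(-426973) = -426973/6 ≈ -71162.)
j/Q(V) = -426973/(6*(110**2)) = -426973/6/12100 = -426973/6*1/12100 = -426973/72600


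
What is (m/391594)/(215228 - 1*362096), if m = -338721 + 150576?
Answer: 62715/19170875864 ≈ 3.2714e-6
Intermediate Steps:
m = -188145
(m/391594)/(215228 - 1*362096) = (-188145/391594)/(215228 - 1*362096) = (-188145*1/391594)/(215228 - 362096) = -188145/391594/(-146868) = -188145/391594*(-1/146868) = 62715/19170875864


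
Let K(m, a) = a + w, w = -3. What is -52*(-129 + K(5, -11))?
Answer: 7436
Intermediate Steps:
K(m, a) = -3 + a (K(m, a) = a - 3 = -3 + a)
-52*(-129 + K(5, -11)) = -52*(-129 + (-3 - 11)) = -52*(-129 - 14) = -52*(-143) = 7436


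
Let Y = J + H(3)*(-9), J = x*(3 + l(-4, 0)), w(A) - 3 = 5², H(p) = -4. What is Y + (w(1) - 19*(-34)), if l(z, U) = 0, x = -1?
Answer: 707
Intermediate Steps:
w(A) = 28 (w(A) = 3 + 5² = 3 + 25 = 28)
J = -3 (J = -(3 + 0) = -1*3 = -3)
Y = 33 (Y = -3 - 4*(-9) = -3 + 36 = 33)
Y + (w(1) - 19*(-34)) = 33 + (28 - 19*(-34)) = 33 + (28 + 646) = 33 + 674 = 707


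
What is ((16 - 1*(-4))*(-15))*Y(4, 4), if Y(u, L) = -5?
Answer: 1500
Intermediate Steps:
((16 - 1*(-4))*(-15))*Y(4, 4) = ((16 - 1*(-4))*(-15))*(-5) = ((16 + 4)*(-15))*(-5) = (20*(-15))*(-5) = -300*(-5) = 1500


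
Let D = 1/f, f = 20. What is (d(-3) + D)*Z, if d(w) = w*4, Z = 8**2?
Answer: -3824/5 ≈ -764.80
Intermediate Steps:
Z = 64
D = 1/20 ≈ 0.050000
d(w) = 4*w
(d(-3) + D)*Z = (4*(-3) + 1/20)*64 = (-12 + 1/20)*64 = -239/20*64 = -3824/5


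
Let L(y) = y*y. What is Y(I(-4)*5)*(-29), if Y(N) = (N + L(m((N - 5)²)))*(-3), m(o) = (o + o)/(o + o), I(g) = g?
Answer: -1653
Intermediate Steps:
m(o) = 1 (m(o) = (2*o)/((2*o)) = (2*o)*(1/(2*o)) = 1)
L(y) = y²
Y(N) = -3 - 3*N (Y(N) = (N + 1²)*(-3) = (N + 1)*(-3) = (1 + N)*(-3) = -3 - 3*N)
Y(I(-4)*5)*(-29) = (-3 - (-12)*5)*(-29) = (-3 - 3*(-20))*(-29) = (-3 + 60)*(-29) = 57*(-29) = -1653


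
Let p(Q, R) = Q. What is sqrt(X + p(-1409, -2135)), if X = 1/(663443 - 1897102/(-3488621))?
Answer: 2*I*sqrt(1886976654391904474164124230)/2314503079205 ≈ 37.537*I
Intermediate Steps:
X = 3488621/2314503079205 (X = 1/(663443 - 1897102*(-1/3488621)) = 1/(663443 + 1897102/3488621) = 1/(2314503079205/3488621) = 3488621/2314503079205 ≈ 1.5073e-6)
sqrt(X + p(-1409, -2135)) = sqrt(3488621/2314503079205 - 1409) = sqrt(-3261134835111224/2314503079205) = 2*I*sqrt(1886976654391904474164124230)/2314503079205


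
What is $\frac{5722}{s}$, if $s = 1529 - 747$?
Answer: $\frac{2861}{391} \approx 7.3171$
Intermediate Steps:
$s = 782$ ($s = 1529 - 747 = 782$)
$\frac{5722}{s} = \frac{5722}{782} = 5722 \cdot \frac{1}{782} = \frac{2861}{391}$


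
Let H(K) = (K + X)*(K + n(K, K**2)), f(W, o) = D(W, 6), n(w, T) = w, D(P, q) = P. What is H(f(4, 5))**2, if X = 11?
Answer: 14400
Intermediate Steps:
f(W, o) = W
H(K) = 2*K*(11 + K) (H(K) = (K + 11)*(K + K) = (11 + K)*(2*K) = 2*K*(11 + K))
H(f(4, 5))**2 = (2*4*(11 + 4))**2 = (2*4*15)**2 = 120**2 = 14400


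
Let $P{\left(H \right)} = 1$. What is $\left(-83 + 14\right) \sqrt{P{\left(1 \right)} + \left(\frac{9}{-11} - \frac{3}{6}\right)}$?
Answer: $- \frac{69 i \sqrt{154}}{22} \approx - 38.921 i$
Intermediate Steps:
$\left(-83 + 14\right) \sqrt{P{\left(1 \right)} + \left(\frac{9}{-11} - \frac{3}{6}\right)} = \left(-83 + 14\right) \sqrt{1 + \left(\frac{9}{-11} - \frac{3}{6}\right)} = - 69 \sqrt{1 + \left(9 \left(- \frac{1}{11}\right) - \frac{1}{2}\right)} = - 69 \sqrt{1 - \frac{29}{22}} = - 69 \sqrt{- \frac{7}{22}} = - 69 \frac{i \sqrt{154}}{22} = - \frac{69 i \sqrt{154}}{22}$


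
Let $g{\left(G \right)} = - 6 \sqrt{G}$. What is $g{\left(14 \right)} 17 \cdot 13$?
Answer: $- 1326 \sqrt{14} \approx -4961.4$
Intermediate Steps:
$g{\left(14 \right)} 17 \cdot 13 = - 6 \sqrt{14} \cdot 17 \cdot 13 = - 6 \sqrt{14} \cdot 221 = - 1326 \sqrt{14}$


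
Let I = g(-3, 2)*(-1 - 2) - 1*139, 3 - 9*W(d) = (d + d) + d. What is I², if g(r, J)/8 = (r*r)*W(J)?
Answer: 4489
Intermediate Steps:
W(d) = ⅓ - d/3 (W(d) = ⅓ - ((d + d) + d)/9 = ⅓ - (2*d + d)/9 = ⅓ - d/3)
g(r, J) = 8*r²*(⅓ - J/3) (g(r, J) = 8*((r*r)*(⅓ - J/3)) = 8*(r²*(⅓ - J/3)) = 8*r²*(⅓ - J/3))
I = -67 (I = ((8/3)*(-3)²*(1 - 1*2))*(-1 - 2) - 1*139 = ((8/3)*9*(1 - 2))*(-3) - 139 = ((8/3)*9*(-1))*(-3) - 139 = -24*(-3) - 139 = 72 - 139 = -67)
I² = (-67)² = 4489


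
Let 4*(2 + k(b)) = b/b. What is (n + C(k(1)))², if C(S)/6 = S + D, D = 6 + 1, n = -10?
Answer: 1849/4 ≈ 462.25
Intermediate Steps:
k(b) = -7/4 (k(b) = -2 + (b/b)/4 = -2 + (¼)*1 = -2 + ¼ = -7/4)
D = 7
C(S) = 42 + 6*S (C(S) = 6*(S + 7) = 6*(7 + S) = 42 + 6*S)
(n + C(k(1)))² = (-10 + (42 + 6*(-7/4)))² = (-10 + (42 - 21/2))² = (-10 + 63/2)² = (43/2)² = 1849/4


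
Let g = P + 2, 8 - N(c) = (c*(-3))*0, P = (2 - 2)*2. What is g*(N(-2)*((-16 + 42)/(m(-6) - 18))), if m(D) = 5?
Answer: -32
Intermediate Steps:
P = 0 (P = 0*2 = 0)
N(c) = 8 (N(c) = 8 - c*(-3)*0 = 8 - (-3*c)*0 = 8 - 1*0 = 8 + 0 = 8)
g = 2 (g = 0 + 2 = 2)
g*(N(-2)*((-16 + 42)/(m(-6) - 18))) = 2*(8*((-16 + 42)/(5 - 18))) = 2*(8*(26/(-13))) = 2*(8*(26*(-1/13))) = 2*(8*(-2)) = 2*(-16) = -32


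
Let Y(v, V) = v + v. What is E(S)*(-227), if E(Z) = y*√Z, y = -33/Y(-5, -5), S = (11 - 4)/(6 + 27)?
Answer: -227*√231/10 ≈ -345.01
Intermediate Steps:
Y(v, V) = 2*v
S = 7/33 ≈ 0.21212
y = 33/10 (y = -33/(2*(-5)) = -33/(-10) = -33*(-⅒) = 33/10 ≈ 3.3000)
E(Z) = 33*√Z/10
E(S)*(-227) = (33*√(7/33)/10)*(-227) = (33*(√231/33)/10)*(-227) = (√231/10)*(-227) = -227*√231/10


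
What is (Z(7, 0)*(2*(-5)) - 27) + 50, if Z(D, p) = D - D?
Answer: 23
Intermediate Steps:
Z(D, p) = 0
(Z(7, 0)*(2*(-5)) - 27) + 50 = (0*(2*(-5)) - 27) + 50 = (0*(-10) - 27) + 50 = (0 - 27) + 50 = -27 + 50 = 23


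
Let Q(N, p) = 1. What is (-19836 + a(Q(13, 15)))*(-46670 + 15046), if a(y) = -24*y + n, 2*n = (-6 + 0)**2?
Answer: 627483408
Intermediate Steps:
n = 18 (n = (-6 + 0)**2/2 = (1/2)*(-6)**2 = (1/2)*36 = 18)
a(y) = 18 - 24*y (a(y) = -24*y + 18 = 18 - 24*y)
(-19836 + a(Q(13, 15)))*(-46670 + 15046) = (-19836 + (18 - 24*1))*(-46670 + 15046) = (-19836 + (18 - 24))*(-31624) = (-19836 - 6)*(-31624) = -19842*(-31624) = 627483408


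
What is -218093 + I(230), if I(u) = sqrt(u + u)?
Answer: -218093 + 2*sqrt(115) ≈ -2.1807e+5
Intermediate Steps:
I(u) = sqrt(2)*sqrt(u) (I(u) = sqrt(2*u) = sqrt(2)*sqrt(u))
-218093 + I(230) = -218093 + sqrt(2)*sqrt(230) = -218093 + 2*sqrt(115)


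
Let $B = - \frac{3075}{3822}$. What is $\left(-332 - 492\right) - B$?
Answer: $- \frac{1048751}{1274} \approx -823.2$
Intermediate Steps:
$B = - \frac{1025}{1274}$ ($B = \left(-3075\right) \frac{1}{3822} = - \frac{1025}{1274} \approx -0.80455$)
$\left(-332 - 492\right) - B = \left(-332 - 492\right) - - \frac{1025}{1274} = -824 + \frac{1025}{1274} = - \frac{1048751}{1274}$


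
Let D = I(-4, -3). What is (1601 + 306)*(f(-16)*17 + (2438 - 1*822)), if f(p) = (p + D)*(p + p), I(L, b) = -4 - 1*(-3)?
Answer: 20717648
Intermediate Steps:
I(L, b) = -1 (I(L, b) = -4 + 3 = -1)
D = -1
f(p) = 2*p*(-1 + p) (f(p) = (p - 1)*(p + p) = (-1 + p)*(2*p) = 2*p*(-1 + p))
(1601 + 306)*(f(-16)*17 + (2438 - 1*822)) = (1601 + 306)*((2*(-16)*(-1 - 16))*17 + (2438 - 1*822)) = 1907*((2*(-16)*(-17))*17 + (2438 - 822)) = 1907*(544*17 + 1616) = 1907*(9248 + 1616) = 1907*10864 = 20717648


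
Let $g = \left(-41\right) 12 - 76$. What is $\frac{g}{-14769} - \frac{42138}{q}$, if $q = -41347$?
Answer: $\frac{645821218}{610653843} \approx 1.0576$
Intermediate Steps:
$g = -568$ ($g = -492 - 76 = -568$)
$\frac{g}{-14769} - \frac{42138}{q} = - \frac{568}{-14769} - \frac{42138}{-41347} = \left(-568\right) \left(- \frac{1}{14769}\right) - - \frac{42138}{41347} = \frac{568}{14769} + \frac{42138}{41347} = \frac{645821218}{610653843}$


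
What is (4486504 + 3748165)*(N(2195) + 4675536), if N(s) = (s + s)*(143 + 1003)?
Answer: 79929617016444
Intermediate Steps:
N(s) = 2292*s (N(s) = (2*s)*1146 = 2292*s)
(4486504 + 3748165)*(N(2195) + 4675536) = (4486504 + 3748165)*(2292*2195 + 4675536) = 8234669*(5030940 + 4675536) = 8234669*9706476 = 79929617016444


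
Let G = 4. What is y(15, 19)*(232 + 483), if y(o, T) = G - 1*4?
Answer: 0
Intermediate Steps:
y(o, T) = 0 (y(o, T) = 4 - 1*4 = 4 - 4 = 0)
y(15, 19)*(232 + 483) = 0*(232 + 483) = 0*715 = 0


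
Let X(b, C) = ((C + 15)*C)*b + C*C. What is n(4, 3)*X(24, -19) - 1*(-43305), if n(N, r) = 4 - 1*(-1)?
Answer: 54230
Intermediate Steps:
X(b, C) = C**2 + C*b*(15 + C) (X(b, C) = ((15 + C)*C)*b + C**2 = (C*(15 + C))*b + C**2 = C*b*(15 + C) + C**2 = C**2 + C*b*(15 + C))
n(N, r) = 5 (n(N, r) = 4 + 1 = 5)
n(4, 3)*X(24, -19) - 1*(-43305) = 5*(-19*(-19 + 15*24 - 19*24)) - 1*(-43305) = 5*(-19*(-19 + 360 - 456)) + 43305 = 5*(-19*(-115)) + 43305 = 5*2185 + 43305 = 10925 + 43305 = 54230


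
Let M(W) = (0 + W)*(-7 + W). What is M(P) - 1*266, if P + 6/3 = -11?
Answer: -6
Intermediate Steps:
P = -13 (P = -2 - 11 = -13)
M(W) = W*(-7 + W)
M(P) - 1*266 = -13*(-7 - 13) - 1*266 = -13*(-20) - 266 = 260 - 266 = -6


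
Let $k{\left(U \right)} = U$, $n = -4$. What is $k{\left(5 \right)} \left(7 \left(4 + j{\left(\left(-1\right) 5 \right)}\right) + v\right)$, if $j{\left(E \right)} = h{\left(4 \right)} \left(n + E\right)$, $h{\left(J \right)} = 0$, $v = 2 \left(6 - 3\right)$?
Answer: $170$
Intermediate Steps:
$v = 6$ ($v = 2 \cdot 3 = 6$)
$j{\left(E \right)} = 0$ ($j{\left(E \right)} = 0 \left(-4 + E\right) = 0$)
$k{\left(5 \right)} \left(7 \left(4 + j{\left(\left(-1\right) 5 \right)}\right) + v\right) = 5 \left(7 \left(4 + 0\right) + 6\right) = 5 \left(7 \cdot 4 + 6\right) = 5 \left(28 + 6\right) = 5 \cdot 34 = 170$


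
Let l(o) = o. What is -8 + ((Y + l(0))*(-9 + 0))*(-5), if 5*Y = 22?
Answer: 190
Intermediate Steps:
Y = 22/5 (Y = (⅕)*22 = 22/5 ≈ 4.4000)
-8 + ((Y + l(0))*(-9 + 0))*(-5) = -8 + ((22/5 + 0)*(-9 + 0))*(-5) = -8 + ((22/5)*(-9))*(-5) = -8 - 198/5*(-5) = -8 + 198 = 190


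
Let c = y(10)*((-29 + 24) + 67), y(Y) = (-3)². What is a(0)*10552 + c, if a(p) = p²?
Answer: 558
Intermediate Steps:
y(Y) = 9
c = 558 (c = 9*((-29 + 24) + 67) = 9*(-5 + 67) = 9*62 = 558)
a(0)*10552 + c = 0²*10552 + 558 = 0*10552 + 558 = 0 + 558 = 558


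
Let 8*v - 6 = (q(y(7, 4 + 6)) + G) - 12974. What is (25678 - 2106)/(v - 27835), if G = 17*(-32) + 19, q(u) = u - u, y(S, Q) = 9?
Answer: -188576/236173 ≈ -0.79847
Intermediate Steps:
q(u) = 0
G = -525 (G = -544 + 19 = -525)
v = -13493/8 (v = ¾ + ((0 - 525) - 12974)/8 = ¾ + (-525 - 12974)/8 = ¾ + (⅛)*(-13499) = ¾ - 13499/8 = -13493/8 ≈ -1686.6)
(25678 - 2106)/(v - 27835) = (25678 - 2106)/(-13493/8 - 27835) = 23572/(-236173/8) = 23572*(-8/236173) = -188576/236173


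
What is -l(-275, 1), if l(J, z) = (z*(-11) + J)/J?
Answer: -26/25 ≈ -1.0400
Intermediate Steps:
l(J, z) = (J - 11*z)/J (l(J, z) = (-11*z + J)/J = (J - 11*z)/J)
-l(-275, 1) = -(-275 - 11*1)/(-275) = -(-1)*(-275 - 11)/275 = -(-1)*(-286)/275 = -1*26/25 = -26/25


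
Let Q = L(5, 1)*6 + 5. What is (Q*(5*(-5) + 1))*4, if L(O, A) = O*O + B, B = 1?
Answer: -15456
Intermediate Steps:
L(O, A) = 1 + O**2 (L(O, A) = O*O + 1 = O**2 + 1 = 1 + O**2)
Q = 161 (Q = (1 + 5**2)*6 + 5 = (1 + 25)*6 + 5 = 26*6 + 5 = 156 + 5 = 161)
(Q*(5*(-5) + 1))*4 = (161*(5*(-5) + 1))*4 = (161*(-25 + 1))*4 = (161*(-24))*4 = -3864*4 = -15456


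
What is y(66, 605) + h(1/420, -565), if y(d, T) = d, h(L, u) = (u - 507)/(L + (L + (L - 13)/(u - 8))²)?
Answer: -15518943467934/43570801 ≈ -3.5618e+5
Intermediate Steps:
h(L, u) = (-507 + u)/(L + (L + (-13 + L)/(-8 + u))²)
y(66, 605) + h(1/420, -565) = 66 + (-8 - 565)²*(-507 - 565)/((13 + 7/420 - 1*(-565)/420)² + (-8 - 565)²/420) = 66 + (-573)²*(-1072)/((13 + 7*(1/420) - 1*1/420*(-565))² + (1/420)*(-573)²) = 66 + 328329*(-1072)/((13 + 1/60 + 113/84)² + (1/420)*328329) = 66 + 328329*(-1072)/((1508/105)² + 109443/140) = 66 + 328329*(-1072)/(2274064/11025 + 109443/140) = 66 + 328329*(-1072)/(43570801/44100) = 66 + 328329*(44100/43570801)*(-1072) = 66 - 15521819140800/43570801 = -15518943467934/43570801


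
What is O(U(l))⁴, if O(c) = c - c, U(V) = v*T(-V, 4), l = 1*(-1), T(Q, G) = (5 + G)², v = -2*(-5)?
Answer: 0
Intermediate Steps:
v = 10
l = -1
U(V) = 810 (U(V) = 10*(5 + 4)² = 10*9² = 10*81 = 810)
O(c) = 0
O(U(l))⁴ = 0⁴ = 0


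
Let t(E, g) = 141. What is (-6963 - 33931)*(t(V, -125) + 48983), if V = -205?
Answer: -2008876856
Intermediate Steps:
(-6963 - 33931)*(t(V, -125) + 48983) = (-6963 - 33931)*(141 + 48983) = -40894*49124 = -2008876856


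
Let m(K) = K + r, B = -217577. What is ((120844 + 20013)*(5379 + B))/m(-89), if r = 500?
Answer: -29889573686/411 ≈ -7.2724e+7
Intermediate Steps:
m(K) = 500 + K (m(K) = K + 500 = 500 + K)
((120844 + 20013)*(5379 + B))/m(-89) = ((120844 + 20013)*(5379 - 217577))/(500 - 89) = (140857*(-212198))/411 = -29889573686*1/411 = -29889573686/411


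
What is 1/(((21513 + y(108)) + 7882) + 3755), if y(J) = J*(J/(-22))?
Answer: 11/358818 ≈ 3.0656e-5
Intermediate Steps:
y(J) = -J²/22 (y(J) = J*(J*(-1/22)) = J*(-J/22) = -J²/22)
1/(((21513 + y(108)) + 7882) + 3755) = 1/(((21513 - 1/22*108²) + 7882) + 3755) = 1/(((21513 - 1/22*11664) + 7882) + 3755) = 1/(((21513 - 5832/11) + 7882) + 3755) = 1/((230811/11 + 7882) + 3755) = 1/(317513/11 + 3755) = 1/(358818/11) = 11/358818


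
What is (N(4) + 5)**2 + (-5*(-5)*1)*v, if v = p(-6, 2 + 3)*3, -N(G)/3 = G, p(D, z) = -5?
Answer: -326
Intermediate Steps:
N(G) = -3*G
v = -15 (v = -5*3 = -15)
(N(4) + 5)**2 + (-5*(-5)*1)*v = (-3*4 + 5)**2 + (-5*(-5)*1)*(-15) = (-12 + 5)**2 + (25*1)*(-15) = (-7)**2 + 25*(-15) = 49 - 375 = -326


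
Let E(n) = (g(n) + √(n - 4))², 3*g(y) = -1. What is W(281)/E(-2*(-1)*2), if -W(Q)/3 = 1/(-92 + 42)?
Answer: 27/50 ≈ 0.54000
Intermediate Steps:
g(y) = -⅓ (g(y) = (⅓)*(-1) = -⅓)
E(n) = (-⅓ + √(-4 + n))² (E(n) = (-⅓ + √(n - 4))² = (-⅓ + √(-4 + n))²)
W(Q) = 3/50 (W(Q) = -3/(-92 + 42) = -3/(-50) = -3*(-1/50) = 3/50)
W(281)/E(-2*(-1)*2) = 3/(50*(((-1 + 3*√(-4 - 2*(-1)*2))²/9))) = 3/(50*(((-1 + 3*√(-4 + 2*2))²/9))) = 3/(50*(((-1 + 3*√(-4 + 4))²/9))) = 3/(50*(((-1 + 3*√0)²/9))) = 3/(50*(((-1 + 3*0)²/9))) = 3/(50*(((-1 + 0)²/9))) = 3/(50*(((⅑)*(-1)²))) = 3/(50*(((⅑)*1))) = 3/(50*(⅑)) = (3/50)*9 = 27/50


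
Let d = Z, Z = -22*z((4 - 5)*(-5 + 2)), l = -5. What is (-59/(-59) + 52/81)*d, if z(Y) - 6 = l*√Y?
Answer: -5852/27 + 14630*√3/81 ≈ 96.098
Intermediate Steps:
z(Y) = 6 - 5*√Y
Z = -132 + 110*√3 (Z = -22*(6 - 5*√3) = -132 + 110*√3 ≈ 58.526)
d = -132 + 110*√3 ≈ 58.526
(-59/(-59) + 52/81)*d = (-59/(-59) + 52/81)*(-132 + 110*√3) = (-59*(-1/59) + 52*(1/81))*(-132 + 110*√3) = (1 + 52/81)*(-132 + 110*√3) = 133*(-132 + 110*√3)/81 = -5852/27 + 14630*√3/81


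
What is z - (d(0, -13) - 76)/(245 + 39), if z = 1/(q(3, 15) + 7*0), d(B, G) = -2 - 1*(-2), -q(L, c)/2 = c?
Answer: 499/2130 ≈ 0.23427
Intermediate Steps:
q(L, c) = -2*c
d(B, G) = 0 (d(B, G) = -2 + 2 = 0)
z = -1/30 (z = 1/(-2*15 + 7*0) = 1/(-30 + 0) = 1/(-30) = -1/30 ≈ -0.033333)
z - (d(0, -13) - 76)/(245 + 39) = -1/30 - (0 - 76)/(245 + 39) = -1/30 - (-76)/284 = -1/30 - 1*(-19/71) = -1/30 + 19/71 = 499/2130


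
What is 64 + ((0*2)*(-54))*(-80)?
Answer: 64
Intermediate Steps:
64 + ((0*2)*(-54))*(-80) = 64 + (0*(-54))*(-80) = 64 + 0*(-80) = 64 + 0 = 64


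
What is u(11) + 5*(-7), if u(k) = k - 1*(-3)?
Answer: -21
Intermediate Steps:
u(k) = 3 + k (u(k) = k + 3 = 3 + k)
u(11) + 5*(-7) = (3 + 11) + 5*(-7) = 14 - 35 = -21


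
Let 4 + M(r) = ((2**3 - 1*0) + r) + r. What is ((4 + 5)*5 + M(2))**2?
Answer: 2809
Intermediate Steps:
M(r) = 4 + 2*r (M(r) = -4 + (((2**3 - 1*0) + r) + r) = -4 + (((8 + 0) + r) + r) = -4 + ((8 + r) + r) = -4 + (8 + 2*r) = 4 + 2*r)
((4 + 5)*5 + M(2))**2 = ((4 + 5)*5 + (4 + 2*2))**2 = (9*5 + (4 + 4))**2 = (45 + 8)**2 = 53**2 = 2809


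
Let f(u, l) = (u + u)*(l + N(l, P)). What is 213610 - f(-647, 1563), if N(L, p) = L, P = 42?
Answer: 4258654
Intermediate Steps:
f(u, l) = 4*l*u (f(u, l) = (u + u)*(l + l) = (2*u)*(2*l) = 4*l*u)
213610 - f(-647, 1563) = 213610 - 4*1563*(-647) = 213610 - 1*(-4045044) = 213610 + 4045044 = 4258654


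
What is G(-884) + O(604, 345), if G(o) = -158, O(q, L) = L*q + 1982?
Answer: 210204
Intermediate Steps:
O(q, L) = 1982 + L*q
G(-884) + O(604, 345) = -158 + (1982 + 345*604) = -158 + (1982 + 208380) = -158 + 210362 = 210204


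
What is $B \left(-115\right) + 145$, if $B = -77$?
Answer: $9000$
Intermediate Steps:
$B \left(-115\right) + 145 = \left(-77\right) \left(-115\right) + 145 = 8855 + 145 = 9000$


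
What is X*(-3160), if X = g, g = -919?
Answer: 2904040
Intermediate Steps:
X = -919
X*(-3160) = -919*(-3160) = 2904040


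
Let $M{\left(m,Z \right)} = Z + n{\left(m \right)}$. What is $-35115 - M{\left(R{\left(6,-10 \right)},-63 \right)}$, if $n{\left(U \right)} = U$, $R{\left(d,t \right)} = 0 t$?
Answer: $-35052$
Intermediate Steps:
$R{\left(d,t \right)} = 0$
$M{\left(m,Z \right)} = Z + m$
$-35115 - M{\left(R{\left(6,-10 \right)},-63 \right)} = -35115 - \left(-63 + 0\right) = -35115 - -63 = -35115 + 63 = -35052$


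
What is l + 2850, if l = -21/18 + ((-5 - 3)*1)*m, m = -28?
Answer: 18437/6 ≈ 3072.8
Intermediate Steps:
l = 1337/6 (l = -21/18 + ((-5 - 3)*1)*(-28) = -21*1/18 - 8*1*(-28) = -7/6 - 8*(-28) = -7/6 + 224 = 1337/6 ≈ 222.83)
l + 2850 = 1337/6 + 2850 = 18437/6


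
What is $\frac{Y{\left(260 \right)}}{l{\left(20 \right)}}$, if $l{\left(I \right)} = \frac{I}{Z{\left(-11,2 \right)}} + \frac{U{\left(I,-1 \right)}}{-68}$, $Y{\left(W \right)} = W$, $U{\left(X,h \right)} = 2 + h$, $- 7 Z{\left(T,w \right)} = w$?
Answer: $- \frac{17680}{4761} \approx -3.7135$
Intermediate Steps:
$Z{\left(T,w \right)} = - \frac{w}{7}$
$l{\left(I \right)} = - \frac{1}{68} - \frac{7 I}{2}$ ($l{\left(I \right)} = \frac{I}{\left(- \frac{1}{7}\right) 2} + \frac{2 - 1}{-68} = \frac{I}{- \frac{2}{7}} + 1 \left(- \frac{1}{68}\right) = I \left(- \frac{7}{2}\right) - \frac{1}{68} = - \frac{7 I}{2} - \frac{1}{68} = - \frac{1}{68} - \frac{7 I}{2}$)
$\frac{Y{\left(260 \right)}}{l{\left(20 \right)}} = \frac{260}{- \frac{1}{68} - 70} = \frac{260}{- \frac{4761}{68}} = 260 \left(- \frac{68}{4761}\right) = - \frac{17680}{4761}$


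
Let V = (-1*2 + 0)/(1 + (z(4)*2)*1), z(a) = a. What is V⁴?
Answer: 16/6561 ≈ 0.0024387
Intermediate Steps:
V = -2/9 (V = (-1*2 + 0)/(1 + (4*2)*1) = (-2 + 0)/(1 + 8*1) = -2/(1 + 8) = -2/9 ≈ -0.22222)
V⁴ = (-2/9)⁴ = 16/6561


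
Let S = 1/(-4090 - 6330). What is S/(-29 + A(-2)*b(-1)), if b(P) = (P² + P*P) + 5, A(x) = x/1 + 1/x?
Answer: 1/484530 ≈ 2.0639e-6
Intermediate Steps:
A(x) = x + 1/x (A(x) = x*1 + 1/x = x + 1/x)
b(P) = 5 + 2*P² (b(P) = (P² + P²) + 5 = 2*P² + 5 = 5 + 2*P²)
S = -1/10420 (S = 1/(-10420) = -1/10420 ≈ -9.5969e-5)
S/(-29 + A(-2)*b(-1)) = -1/(10420*(-29 + (-2 + 1/(-2))*(5 + 2*(-1)²))) = -1/(10420*(-29 + (-2 - ½)*(5 + 2*1))) = -1/(10420*(-29 - 5*(5 + 2)/2)) = -1/(10420*(-29 - 5/2*7)) = -1/(10420*(-29 - 35/2)) = -1/(10420*(-93/2)) = -1/10420*(-2/93) = 1/484530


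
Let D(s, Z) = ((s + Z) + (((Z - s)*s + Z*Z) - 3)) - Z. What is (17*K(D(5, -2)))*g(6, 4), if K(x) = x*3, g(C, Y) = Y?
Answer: -5916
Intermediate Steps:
D(s, Z) = -3 + s + Z² + s*(Z - s) (D(s, Z) = ((Z + s) + ((s*(Z - s) + Z²) - 3)) - Z = ((Z + s) + ((Z² + s*(Z - s)) - 3)) - Z = ((Z + s) + (-3 + Z² + s*(Z - s))) - Z = (-3 + Z + s + Z² + s*(Z - s)) - Z = -3 + s + Z² + s*(Z - s))
K(x) = 3*x
(17*K(D(5, -2)))*g(6, 4) = (17*(3*(-3 + 5 + (-2)² - 1*5² - 2*5)))*4 = (17*(3*(-3 + 5 + 4 - 1*25 - 10)))*4 = (17*(3*(-3 + 5 + 4 - 25 - 10)))*4 = (17*(3*(-29)))*4 = (17*(-87))*4 = -1479*4 = -5916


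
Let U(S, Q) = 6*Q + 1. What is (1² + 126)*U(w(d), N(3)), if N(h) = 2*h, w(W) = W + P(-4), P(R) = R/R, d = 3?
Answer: 4699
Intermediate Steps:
P(R) = 1
w(W) = 1 + W (w(W) = W + 1 = 1 + W)
U(S, Q) = 1 + 6*Q
(1² + 126)*U(w(d), N(3)) = (1² + 126)*(1 + 6*(2*3)) = (1 + 126)*(1 + 6*6) = 127*(1 + 36) = 127*37 = 4699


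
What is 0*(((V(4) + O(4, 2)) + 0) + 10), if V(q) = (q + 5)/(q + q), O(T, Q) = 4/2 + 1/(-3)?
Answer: 0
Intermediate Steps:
O(T, Q) = 5/3 (O(T, Q) = 4*(½) + 1*(-⅓) = 2 - ⅓ = 5/3)
V(q) = (5 + q)/(2*q) (V(q) = (5 + q)/((2*q)) = (5 + q)*(1/(2*q)) = (5 + q)/(2*q))
0*(((V(4) + O(4, 2)) + 0) + 10) = 0*((((½)*(5 + 4)/4 + 5/3) + 0) + 10) = 0*((((½)*(¼)*9 + 5/3) + 0) + 10) = 0*(((9/8 + 5/3) + 0) + 10) = 0*((67/24 + 0) + 10) = 0*(67/24 + 10) = 0*(307/24) = 0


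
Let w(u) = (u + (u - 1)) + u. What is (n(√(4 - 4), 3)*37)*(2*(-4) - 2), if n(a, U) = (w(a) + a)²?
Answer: -370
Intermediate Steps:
w(u) = -1 + 3*u (w(u) = (u + (-1 + u)) + u = (-1 + 2*u) + u = -1 + 3*u)
n(a, U) = (-1 + 4*a)² (n(a, U) = ((-1 + 3*a) + a)² = (-1 + 4*a)²)
(n(√(4 - 4), 3)*37)*(2*(-4) - 2) = ((-1 + 4*√(4 - 4))²*37)*(2*(-4) - 2) = ((-1 + 4*√0)²*37)*(-8 - 2) = ((-1 + 4*0)²*37)*(-10) = ((-1 + 0)²*37)*(-10) = ((-1)²*37)*(-10) = (1*37)*(-10) = 37*(-10) = -370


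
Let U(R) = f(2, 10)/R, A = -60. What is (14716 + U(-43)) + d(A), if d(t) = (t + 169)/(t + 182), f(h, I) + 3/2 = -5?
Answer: 38602808/2623 ≈ 14717.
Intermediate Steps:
f(h, I) = -13/2 (f(h, I) = -3/2 - 5 = -13/2)
d(t) = (169 + t)/(182 + t)
U(R) = -13/(2*R)
(14716 + U(-43)) + d(A) = (14716 - 13/2/(-43)) + (169 - 60)/(182 - 60) = (14716 - 13/2*(-1/43)) + 109/122 = (14716 + 13/86) + (1/122)*109 = 1265589/86 + 109/122 = 38602808/2623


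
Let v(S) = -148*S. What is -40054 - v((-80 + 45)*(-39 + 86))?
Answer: -283514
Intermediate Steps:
-40054 - v((-80 + 45)*(-39 + 86)) = -40054 - (-148)*(-80 + 45)*(-39 + 86) = -40054 - (-148)*(-35*47) = -40054 - (-148)*(-1645) = -40054 - 1*243460 = -40054 - 243460 = -283514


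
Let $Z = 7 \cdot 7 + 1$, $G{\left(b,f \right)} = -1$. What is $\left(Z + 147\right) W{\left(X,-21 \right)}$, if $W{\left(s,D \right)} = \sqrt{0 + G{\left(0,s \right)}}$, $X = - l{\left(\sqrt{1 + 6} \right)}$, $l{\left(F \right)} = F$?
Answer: $197 i \approx 197.0 i$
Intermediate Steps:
$Z = 50$ ($Z = 49 + 1 = 50$)
$X = - \sqrt{7}$ ($X = - \sqrt{1 + 6} = - \sqrt{7} \approx -2.6458$)
$W{\left(s,D \right)} = i$ ($W{\left(s,D \right)} = \sqrt{0 - 1} = \sqrt{-1} = i$)
$\left(Z + 147\right) W{\left(X,-21 \right)} = \left(50 + 147\right) i = 197 i$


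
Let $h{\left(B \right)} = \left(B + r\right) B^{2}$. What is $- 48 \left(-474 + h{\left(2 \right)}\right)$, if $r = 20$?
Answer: $18528$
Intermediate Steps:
$h{\left(B \right)} = B^{2} \left(20 + B\right)$ ($h{\left(B \right)} = \left(B + 20\right) B^{2} = \left(20 + B\right) B^{2} = B^{2} \left(20 + B\right)$)
$- 48 \left(-474 + h{\left(2 \right)}\right) = - 48 \left(-474 + 2^{2} \left(20 + 2\right)\right) = - 48 \left(-474 + 4 \cdot 22\right) = - 48 \left(-474 + 88\right) = \left(-48\right) \left(-386\right) = 18528$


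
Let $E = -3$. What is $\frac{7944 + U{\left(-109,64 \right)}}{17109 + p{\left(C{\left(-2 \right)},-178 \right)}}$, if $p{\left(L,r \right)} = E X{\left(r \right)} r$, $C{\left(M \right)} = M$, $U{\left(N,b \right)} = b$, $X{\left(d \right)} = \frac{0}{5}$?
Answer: $\frac{8008}{17109} \approx 0.46806$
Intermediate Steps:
$X{\left(d \right)} = 0$ ($X{\left(d \right)} = 0 \cdot \frac{1}{5} = 0$)
$p{\left(L,r \right)} = 0$ ($p{\left(L,r \right)} = \left(-3\right) 0 r = 0 r = 0$)
$\frac{7944 + U{\left(-109,64 \right)}}{17109 + p{\left(C{\left(-2 \right)},-178 \right)}} = \frac{7944 + 64}{17109 + 0} = \frac{8008}{17109}$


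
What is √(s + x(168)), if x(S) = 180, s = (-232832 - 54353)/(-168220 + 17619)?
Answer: √4125769364365/150601 ≈ 13.487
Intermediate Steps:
s = 287185/150601 (s = -287185/(-150601) = -287185*(-1/150601) = 287185/150601 ≈ 1.9069)
√(s + x(168)) = √(287185/150601 + 180) = √(27395365/150601) = √4125769364365/150601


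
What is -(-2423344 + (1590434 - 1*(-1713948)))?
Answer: -881038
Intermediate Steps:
-(-2423344 + (1590434 - 1*(-1713948))) = -(-2423344 + (1590434 + 1713948)) = -(-2423344 + 3304382) = -1*881038 = -881038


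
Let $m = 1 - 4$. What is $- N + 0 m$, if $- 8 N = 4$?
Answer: $\frac{1}{2} \approx 0.5$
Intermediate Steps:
$N = - \frac{1}{2}$ ($N = \left(- \frac{1}{8}\right) 4 = - \frac{1}{2} \approx -0.5$)
$m = -3$ ($m = 1 - 4 = -3$)
$- N + 0 m = \left(-1\right) \left(- \frac{1}{2}\right) + 0 \left(-3\right) = \frac{1}{2} + 0 = \frac{1}{2}$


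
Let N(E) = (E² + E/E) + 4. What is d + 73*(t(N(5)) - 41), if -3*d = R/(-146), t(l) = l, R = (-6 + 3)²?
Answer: -117235/146 ≈ -802.98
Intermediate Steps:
N(E) = 5 + E² (N(E) = (E² + 1) + 4 = (1 + E²) + 4 = 5 + E²)
R = 9 (R = (-3)² = 9)
d = 3/146 (d = -3/(-146) = -3*(-1)/146 = -⅓*(-9/146) = 3/146 ≈ 0.020548)
d + 73*(t(N(5)) - 41) = 3/146 + 73*((5 + 5²) - 41) = 3/146 + 73*((5 + 25) - 41) = 3/146 + 73*(30 - 41) = 3/146 + 73*(-11) = 3/146 - 803 = -117235/146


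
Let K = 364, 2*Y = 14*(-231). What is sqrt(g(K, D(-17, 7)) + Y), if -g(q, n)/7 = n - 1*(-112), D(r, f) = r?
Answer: I*sqrt(2282) ≈ 47.77*I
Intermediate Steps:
Y = -1617 (Y = (14*(-231))/2 = (1/2)*(-3234) = -1617)
g(q, n) = -784 - 7*n (g(q, n) = -7*(n - 1*(-112)) = -7*(n + 112) = -7*(112 + n) = -784 - 7*n)
sqrt(g(K, D(-17, 7)) + Y) = sqrt((-784 - 7*(-17)) - 1617) = sqrt((-784 + 119) - 1617) = sqrt(-665 - 1617) = sqrt(-2282) = I*sqrt(2282)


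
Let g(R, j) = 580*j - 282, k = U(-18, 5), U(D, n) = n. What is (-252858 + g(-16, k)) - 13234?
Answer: -263474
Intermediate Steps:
k = 5
g(R, j) = -282 + 580*j
(-252858 + g(-16, k)) - 13234 = (-252858 + (-282 + 580*5)) - 13234 = (-252858 + (-282 + 2900)) - 13234 = (-252858 + 2618) - 13234 = -250240 - 13234 = -263474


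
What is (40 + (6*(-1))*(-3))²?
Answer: 3364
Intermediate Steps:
(40 + (6*(-1))*(-3))² = (40 - 6*(-3))² = (40 + 18)² = 58² = 3364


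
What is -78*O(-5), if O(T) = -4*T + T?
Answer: -1170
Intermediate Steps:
O(T) = -3*T
-78*O(-5) = -(-234)*(-5) = -78*15 = -1170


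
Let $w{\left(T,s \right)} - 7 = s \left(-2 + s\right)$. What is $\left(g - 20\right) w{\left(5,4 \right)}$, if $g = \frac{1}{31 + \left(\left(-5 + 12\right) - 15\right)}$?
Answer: $- \frac{6885}{23} \approx -299.35$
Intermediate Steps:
$w{\left(T,s \right)} = 7 + s \left(-2 + s\right)$
$g = \frac{1}{23}$ ($g = \frac{1}{31 + \left(7 - 15\right)} = \frac{1}{31 - 8} = \frac{1}{23} \approx 0.043478$)
$\left(g - 20\right) w{\left(5,4 \right)} = \left(\frac{1}{23} - 20\right) \left(7 + 4^{2} - 8\right) = - \frac{459 \left(7 + 16 - 8\right)}{23} = \left(- \frac{459}{23}\right) 15 = - \frac{6885}{23}$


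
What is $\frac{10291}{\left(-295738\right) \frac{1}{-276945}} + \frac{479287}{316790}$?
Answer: $\frac{225751557546214}{23421710255} \approx 9638.6$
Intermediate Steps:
$\frac{10291}{\left(-295738\right) \frac{1}{-276945}} + \frac{479287}{316790} = \frac{10291}{\left(-295738\right) \left(- \frac{1}{276945}\right)} + 479287 \cdot \frac{1}{316790} = \frac{10291}{\frac{295738}{276945}} + \frac{479287}{316790} = 10291 \cdot \frac{276945}{295738} + \frac{479287}{316790} = \frac{2850040995}{295738} + \frac{479287}{316790} = \frac{225751557546214}{23421710255}$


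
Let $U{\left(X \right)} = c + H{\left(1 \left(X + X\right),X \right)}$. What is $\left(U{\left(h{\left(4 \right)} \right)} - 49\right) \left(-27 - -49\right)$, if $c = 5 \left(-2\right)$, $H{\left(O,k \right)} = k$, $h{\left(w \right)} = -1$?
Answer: $-1320$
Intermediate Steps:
$c = -10$
$U{\left(X \right)} = -10 + X$
$\left(U{\left(h{\left(4 \right)} \right)} - 49\right) \left(-27 - -49\right) = \left(\left(-10 - 1\right) - 49\right) \left(-27 - -49\right) = \left(-11 - 49\right) \left(-27 + 49\right) = \left(-60\right) 22 = -1320$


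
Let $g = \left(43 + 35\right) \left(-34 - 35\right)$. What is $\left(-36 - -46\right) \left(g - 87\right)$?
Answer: $-54690$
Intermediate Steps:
$g = -5382$ ($g = 78 \left(-69\right) = -5382$)
$\left(-36 - -46\right) \left(g - 87\right) = \left(-36 - -46\right) \left(-5382 - 87\right) = \left(-36 + 46\right) \left(-5469\right) = 10 \left(-5469\right) = -54690$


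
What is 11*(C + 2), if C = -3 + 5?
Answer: 44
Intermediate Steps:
C = 2
11*(C + 2) = 11*(2 + 2) = 11*4 = 44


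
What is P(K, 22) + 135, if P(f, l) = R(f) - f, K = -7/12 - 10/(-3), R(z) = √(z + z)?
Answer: 529/4 + √22/2 ≈ 134.60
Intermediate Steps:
R(z) = √2*√z (R(z) = √(2*z) = √2*√z)
K = 11/4 (K = -7*1/12 - 10*(-⅓) = -7/12 + 10/3 = 11/4 ≈ 2.7500)
P(f, l) = -f + √2*√f (P(f, l) = √2*√f - f = -f + √2*√f)
P(K, 22) + 135 = (-1*11/4 + √2*√(11/4)) + 135 = (-11/4 + √2*(√11/2)) + 135 = (-11/4 + √22/2) + 135 = 529/4 + √22/2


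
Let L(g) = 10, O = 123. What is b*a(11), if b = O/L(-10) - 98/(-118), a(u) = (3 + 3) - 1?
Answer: 7747/118 ≈ 65.653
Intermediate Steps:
a(u) = 5 (a(u) = 6 - 1 = 5)
b = 7747/590 (b = 123/10 - 98/(-118) = 123*(1/10) - 98*(-1/118) = 123/10 + 49/59 = 7747/590 ≈ 13.131)
b*a(11) = (7747/590)*5 = 7747/118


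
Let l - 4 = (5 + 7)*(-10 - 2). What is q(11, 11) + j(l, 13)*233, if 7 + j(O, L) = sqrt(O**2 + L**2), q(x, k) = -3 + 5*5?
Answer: -1609 + 233*sqrt(19769) ≈ 31151.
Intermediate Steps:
q(x, k) = 22 (q(x, k) = -3 + 25 = 22)
l = -140 (l = 4 + (5 + 7)*(-10 - 2) = 4 + 12*(-12) = 4 - 144 = -140)
j(O, L) = -7 + sqrt(L**2 + O**2) (j(O, L) = -7 + sqrt(O**2 + L**2) = -7 + sqrt(L**2 + O**2))
q(11, 11) + j(l, 13)*233 = 22 + (-7 + sqrt(13**2 + (-140)**2))*233 = 22 + (-7 + sqrt(169 + 19600))*233 = 22 + (-7 + sqrt(19769))*233 = 22 + (-1631 + 233*sqrt(19769)) = -1609 + 233*sqrt(19769)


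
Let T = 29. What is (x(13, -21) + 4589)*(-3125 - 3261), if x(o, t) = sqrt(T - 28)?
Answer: -29311740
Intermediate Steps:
x(o, t) = 1 (x(o, t) = sqrt(29 - 28) = sqrt(1) = 1)
(x(13, -21) + 4589)*(-3125 - 3261) = (1 + 4589)*(-3125 - 3261) = 4590*(-6386) = -29311740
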